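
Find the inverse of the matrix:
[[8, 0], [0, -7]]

For [[a,b],[c,d]], inverse = (1/det)·[[d,-b],[-c,a]]
det = (8)(-7) - (0)(0) = -56 - 0 = -56
Inverse = (1/-56)·[[-7, 0], [0, 8]]
= [[1/8, 0], [0, -1/7]]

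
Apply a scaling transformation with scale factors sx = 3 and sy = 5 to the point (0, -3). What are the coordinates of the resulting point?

Scaling matrix:
[[3, 0], [0, 5]]
Result: (0 × 3, -3 × 5) = (0, -15)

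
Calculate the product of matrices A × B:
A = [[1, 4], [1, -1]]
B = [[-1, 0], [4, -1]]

Matrix multiplication:
C[0][0] = 1×-1 + 4×4 = 15
C[0][1] = 1×0 + 4×-1 = -4
C[1][0] = 1×-1 + -1×4 = -5
C[1][1] = 1×0 + -1×-1 = 1
Result: [[15, -4], [-5, 1]]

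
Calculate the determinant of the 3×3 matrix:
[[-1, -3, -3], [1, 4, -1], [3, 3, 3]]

Expansion along first row:
det = -1·det([[4,-1],[3,3]]) - -3·det([[1,-1],[3,3]]) + -3·det([[1,4],[3,3]])
    = -1·(4·3 - -1·3) - -3·(1·3 - -1·3) + -3·(1·3 - 4·3)
    = -1·15 - -3·6 + -3·-9
    = -15 + 18 + 27 = 30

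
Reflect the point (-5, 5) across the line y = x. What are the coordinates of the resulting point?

Reflection across line y = x: (-5, 5) → (5, -5)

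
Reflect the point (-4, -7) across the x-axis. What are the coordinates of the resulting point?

Reflection across x-axis: (-4, -7) → (-4, 7)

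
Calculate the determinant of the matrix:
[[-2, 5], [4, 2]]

For a 2×2 matrix [[a, b], [c, d]], det = ad - bc
det = (-2)(2) - (5)(4) = -4 - 20 = -24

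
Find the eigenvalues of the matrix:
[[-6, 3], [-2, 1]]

Characteristic equation: det(A - λI) = 0
λ² - (trace)λ + (det) = 0
trace = -6 + 1 = -5, det = (-6)(1) - (3)(-2) = 0
λ² - (-5)λ + (0) = 0
λ = (-5 ± √((-5)² - 4·(0))) / 2 = (-5 ± √25) / 2
Solving: λ = -5, 0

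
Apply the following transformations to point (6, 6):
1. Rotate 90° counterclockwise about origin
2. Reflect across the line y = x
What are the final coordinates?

Step 1: Rotate 90° → (-6, 6)
Step 2: Reflect across line y = x → (6, -6)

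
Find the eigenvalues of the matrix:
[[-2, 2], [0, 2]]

Characteristic equation: det(A - λI) = 0
λ² - (trace)λ + (det) = 0
trace = -2 + 2 = 0, det = (-2)(2) - (2)(0) = -4
λ² - (0)λ + (-4) = 0
λ = (0 ± √((0)² - 4·(-4))) / 2 = (0 ± √16) / 2
Solving: λ = -2, 2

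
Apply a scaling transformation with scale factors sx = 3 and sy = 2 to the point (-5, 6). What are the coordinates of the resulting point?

Scaling matrix:
[[3, 0], [0, 2]]
Result: (-5 × 3, 6 × 2) = (-15, 12)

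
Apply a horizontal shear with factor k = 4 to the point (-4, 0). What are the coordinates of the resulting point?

Shear matrix for horizontal shear with factor k = 4:
[[1, 4], [0, 1]]
Result: (-4, 0) → (-4, 0)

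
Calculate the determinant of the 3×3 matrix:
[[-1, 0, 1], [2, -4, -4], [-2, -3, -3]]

Expansion along first row:
det = -1·det([[-4,-4],[-3,-3]]) - 0·det([[2,-4],[-2,-3]]) + 1·det([[2,-4],[-2,-3]])
    = -1·(-4·-3 - -4·-3) - 0·(2·-3 - -4·-2) + 1·(2·-3 - -4·-2)
    = -1·0 - 0·-14 + 1·-14
    = 0 + 0 + -14 = -14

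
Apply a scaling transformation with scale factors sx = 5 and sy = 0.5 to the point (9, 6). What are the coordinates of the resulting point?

Scaling matrix:
[[5, 0], [0, 0.50]]
Result: (9 × 5, 6 × 0.5) = (45, 3)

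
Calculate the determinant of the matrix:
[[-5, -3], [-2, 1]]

For a 2×2 matrix [[a, b], [c, d]], det = ad - bc
det = (-5)(1) - (-3)(-2) = -5 - 6 = -11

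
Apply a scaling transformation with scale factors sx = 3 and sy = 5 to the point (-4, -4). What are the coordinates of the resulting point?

Scaling matrix:
[[3, 0], [0, 5]]
Result: (-4 × 3, -4 × 5) = (-12, -20)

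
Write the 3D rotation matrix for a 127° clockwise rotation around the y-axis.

Rotation matrix for clockwise 127° around y-axis:
A clockwise rotation by 127° is a counterclockwise rotation by -127°.
cos(-127°) = -0.6018, sin(-127°) = -0.7986
Result: [[-0.6018, 0, -0.7986], [0, 1, 0], [0.7986, 0, -0.6018]]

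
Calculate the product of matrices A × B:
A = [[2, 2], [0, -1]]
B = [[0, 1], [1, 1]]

Matrix multiplication:
C[0][0] = 2×0 + 2×1 = 2
C[0][1] = 2×1 + 2×1 = 4
C[1][0] = 0×0 + -1×1 = -1
C[1][1] = 0×1 + -1×1 = -1
Result: [[2, 4], [-1, -1]]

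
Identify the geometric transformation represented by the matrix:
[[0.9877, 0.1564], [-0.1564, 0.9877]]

This matrix represents: rotation by 351° counterclockwise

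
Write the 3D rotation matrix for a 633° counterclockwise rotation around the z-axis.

Rotation matrix for counterclockwise 633° around z-axis:
cos(633°) = 0.0523, sin(633°) = -0.9986
Result: [[0.0523, 0.9986, 0], [-0.9986, 0.0523, 0], [0, 0, 1]]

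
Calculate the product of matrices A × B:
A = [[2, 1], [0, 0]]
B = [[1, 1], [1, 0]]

Matrix multiplication:
C[0][0] = 2×1 + 1×1 = 3
C[0][1] = 2×1 + 1×0 = 2
C[1][0] = 0×1 + 0×1 = 0
C[1][1] = 0×1 + 0×0 = 0
Result: [[3, 2], [0, 0]]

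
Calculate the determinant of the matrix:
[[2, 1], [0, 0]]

For a 2×2 matrix [[a, b], [c, d]], det = ad - bc
det = (2)(0) - (1)(0) = 0 - 0 = 0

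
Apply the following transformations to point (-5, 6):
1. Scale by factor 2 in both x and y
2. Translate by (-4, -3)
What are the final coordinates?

Step 1: Scale (-5, 6) by 2 → (-10, 12)
Step 2: Translate by (-4, -3) → (-14, 9)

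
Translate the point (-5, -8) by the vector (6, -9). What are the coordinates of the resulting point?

Translation by (6, -9) (homogeneous matrix [[1, 0, 6], [0, 1, -9], [0, 0, 1]]):
x' = -5 + 6 = 1
y' = -8 + -9 = -17
Result: (1, -17)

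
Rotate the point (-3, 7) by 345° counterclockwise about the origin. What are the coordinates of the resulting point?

Rotation matrix for 345°: [[cos 345°, -sin 345°], [sin 345°, cos 345°]] ≈ [[0.965926, 0.258819], [-0.258819, 0.965926]]
[[0.965926, 0.258819], [-0.258819, 0.965926]] × [-3, 7]ᵀ ≈ [-1.0860, 7.5379]ᵀ
Result: (-1.0860, 7.5379)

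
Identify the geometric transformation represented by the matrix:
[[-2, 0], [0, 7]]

This matrix represents: non-uniform scaling by sx = -2, sy = 7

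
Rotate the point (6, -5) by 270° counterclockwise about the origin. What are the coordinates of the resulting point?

Rotation matrix for 270°: [[cos 270°, -sin 270°], [sin 270°, cos 270°]] = [[0, 1], [-1, 0]]
[[0, 1], [-1, 0]] × [6, -5]ᵀ = [-5, -6]ᵀ
Result: (-5, -6)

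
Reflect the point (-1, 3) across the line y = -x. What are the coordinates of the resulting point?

Reflection across line y = -x: (-1, 3) → (-3, 1)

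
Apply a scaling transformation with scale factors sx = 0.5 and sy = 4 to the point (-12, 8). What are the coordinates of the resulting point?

Scaling matrix:
[[0.50, 0], [0, 4]]
Result: (-12 × 0.5, 8 × 4) = (-6, 32)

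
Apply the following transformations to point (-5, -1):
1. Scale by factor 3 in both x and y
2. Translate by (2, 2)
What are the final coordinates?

Step 1: Scale (-5, -1) by 3 → (-15, -3)
Step 2: Translate by (2, 2) → (-13, -1)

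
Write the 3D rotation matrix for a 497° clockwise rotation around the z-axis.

Rotation matrix for clockwise 497° around z-axis:
A clockwise rotation by 497° is a counterclockwise rotation by -497°.
cos(-497°) = -0.7314, sin(-497°) = -0.6820
Result: [[-0.7314, 0.6820, 0], [-0.6820, -0.7314, 0], [0, 0, 1]]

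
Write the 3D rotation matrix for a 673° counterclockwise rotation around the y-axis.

Rotation matrix for counterclockwise 673° around y-axis:
cos(673°) = 0.6820, sin(673°) = -0.7314
Result: [[0.6820, 0, -0.7314], [0, 1, 0], [0.7314, 0, 0.6820]]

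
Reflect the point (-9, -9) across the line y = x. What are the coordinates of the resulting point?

Reflection across line y = x: (-9, -9) → (-9, -9)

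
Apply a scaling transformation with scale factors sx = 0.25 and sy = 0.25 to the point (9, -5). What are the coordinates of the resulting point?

Scaling matrix:
[[0.25, 0], [0, 0.25]]
Result: (9 × 0.25, -5 × 0.25) = (2.25, -1.25)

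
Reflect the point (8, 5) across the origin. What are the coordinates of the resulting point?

Reflection across origin: (8, 5) → (-8, -5)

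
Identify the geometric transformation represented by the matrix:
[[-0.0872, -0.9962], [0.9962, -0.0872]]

This matrix represents: rotation by 95° counterclockwise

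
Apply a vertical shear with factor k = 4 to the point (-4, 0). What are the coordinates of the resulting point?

Shear matrix for vertical shear with factor k = 4:
[[1, 0], [4, 1]]
Result: (-4, 0) → (-4, -16)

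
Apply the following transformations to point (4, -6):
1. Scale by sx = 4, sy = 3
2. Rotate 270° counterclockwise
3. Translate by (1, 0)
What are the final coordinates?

Step 1: Scale → (16, -18)
Step 2: Rotate 270° → (-18, -16)
Step 3: Translate → (-17, -16)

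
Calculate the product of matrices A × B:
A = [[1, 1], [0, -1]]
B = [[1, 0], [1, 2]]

Matrix multiplication:
C[0][0] = 1×1 + 1×1 = 2
C[0][1] = 1×0 + 1×2 = 2
C[1][0] = 0×1 + -1×1 = -1
C[1][1] = 0×0 + -1×2 = -2
Result: [[2, 2], [-1, -2]]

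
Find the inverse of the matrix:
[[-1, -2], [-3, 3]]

For [[a,b],[c,d]], inverse = (1/det)·[[d,-b],[-c,a]]
det = (-1)(3) - (-2)(-3) = -3 - 6 = -9
Inverse = (1/-9)·[[3, 2], [3, -1]]
= [[-1/3, -2/9], [-1/3, 1/9]]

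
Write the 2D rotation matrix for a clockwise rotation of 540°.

Rotation matrix formula: [[cos θ, -sin θ], [sin θ, cos θ]]
A clockwise rotation by 540° is equivalent to a counterclockwise rotation by -540°.
For θ = -540°:
cos(-540°) = -1
sin(-540°) = 0
Result: [[-1, 0], [0, -1]]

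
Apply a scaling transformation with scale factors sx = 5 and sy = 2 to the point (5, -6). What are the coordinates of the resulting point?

Scaling matrix:
[[5, 0], [0, 2]]
Result: (5 × 5, -6 × 2) = (25, -12)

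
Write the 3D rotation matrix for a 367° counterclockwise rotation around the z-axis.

Rotation matrix for counterclockwise 367° around z-axis:
cos(367°) = 0.9925, sin(367°) = 0.1219
Result: [[0.9925, -0.1219, 0], [0.1219, 0.9925, 0], [0, 0, 1]]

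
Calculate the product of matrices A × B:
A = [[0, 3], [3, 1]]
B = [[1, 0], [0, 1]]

Matrix multiplication:
C[0][0] = 0×1 + 3×0 = 0
C[0][1] = 0×0 + 3×1 = 3
C[1][0] = 3×1 + 1×0 = 3
C[1][1] = 3×0 + 1×1 = 1
Result: [[0, 3], [3, 1]]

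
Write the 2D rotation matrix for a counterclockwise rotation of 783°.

Rotation matrix formula: [[cos θ, -sin θ], [sin θ, cos θ]]
For θ = 783°:
cos(783°) = 0.4540
sin(783°) = 0.8910
Result: [[0.4540, -0.8910], [0.8910, 0.4540]]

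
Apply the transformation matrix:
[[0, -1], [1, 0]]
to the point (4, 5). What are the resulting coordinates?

Matrix multiplication:
[[0, -1], [1, 0]] × [4, 5]ᵀ
= [(0)(4) + (-1)(5), (1)(4) + (0)(5)]ᵀ
= [-5, 4]ᵀ
Result: (-5, 4)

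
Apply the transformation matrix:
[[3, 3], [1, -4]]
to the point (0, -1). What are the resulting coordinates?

Matrix multiplication:
[[3, 3], [1, -4]] × [0, -1]ᵀ
= [(3)(0) + (3)(-1), (1)(0) + (-4)(-1)]ᵀ
= [-3, 4]ᵀ
Result: (-3, 4)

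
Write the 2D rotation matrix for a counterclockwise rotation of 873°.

Rotation matrix formula: [[cos θ, -sin θ], [sin θ, cos θ]]
For θ = 873°:
cos(873°) = -0.8910
sin(873°) = 0.4540
Result: [[-0.8910, -0.4540], [0.4540, -0.8910]]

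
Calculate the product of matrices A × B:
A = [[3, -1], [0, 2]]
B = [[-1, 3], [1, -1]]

Matrix multiplication:
C[0][0] = 3×-1 + -1×1 = -4
C[0][1] = 3×3 + -1×-1 = 10
C[1][0] = 0×-1 + 2×1 = 2
C[1][1] = 0×3 + 2×-1 = -2
Result: [[-4, 10], [2, -2]]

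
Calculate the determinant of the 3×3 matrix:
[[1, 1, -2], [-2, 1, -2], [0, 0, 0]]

Expansion along first row:
det = 1·det([[1,-2],[0,0]]) - 1·det([[-2,-2],[0,0]]) + -2·det([[-2,1],[0,0]])
    = 1·(1·0 - -2·0) - 1·(-2·0 - -2·0) + -2·(-2·0 - 1·0)
    = 1·0 - 1·0 + -2·0
    = 0 + 0 + 0 = 0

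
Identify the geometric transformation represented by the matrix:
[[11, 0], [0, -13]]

This matrix represents: non-uniform scaling by sx = 11, sy = -13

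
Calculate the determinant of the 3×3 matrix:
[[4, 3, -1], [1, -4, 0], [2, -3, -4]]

Expansion along first row:
det = 4·det([[-4,0],[-3,-4]]) - 3·det([[1,0],[2,-4]]) + -1·det([[1,-4],[2,-3]])
    = 4·(-4·-4 - 0·-3) - 3·(1·-4 - 0·2) + -1·(1·-3 - -4·2)
    = 4·16 - 3·-4 + -1·5
    = 64 + 12 + -5 = 71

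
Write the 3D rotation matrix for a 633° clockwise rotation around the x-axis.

Rotation matrix for clockwise 633° around x-axis:
A clockwise rotation by 633° is a counterclockwise rotation by -633°.
cos(-633°) = 0.0523, sin(-633°) = 0.9986
Result: [[1, 0, 0], [0, 0.0523, -0.9986], [0, 0.9986, 0.0523]]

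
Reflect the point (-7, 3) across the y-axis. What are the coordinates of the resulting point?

Reflection across y-axis: (-7, 3) → (7, 3)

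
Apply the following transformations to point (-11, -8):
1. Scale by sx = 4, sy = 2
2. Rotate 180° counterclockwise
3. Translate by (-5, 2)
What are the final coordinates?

Step 1: Scale → (-44, -16)
Step 2: Rotate 180° → (44, 16)
Step 3: Translate → (39, 18)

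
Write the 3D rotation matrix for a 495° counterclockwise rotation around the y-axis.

Rotation matrix for counterclockwise 495° around y-axis:
cos(495°) = -√2/2, sin(495°) = √2/2
Result: [[-√2/2, 0, √2/2], [0, 1, 0], [-√2/2, 0, -√2/2]]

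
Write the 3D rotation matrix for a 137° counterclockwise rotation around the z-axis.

Rotation matrix for counterclockwise 137° around z-axis:
cos(137°) = -0.7314, sin(137°) = 0.6820
Result: [[-0.7314, -0.6820, 0], [0.6820, -0.7314, 0], [0, 0, 1]]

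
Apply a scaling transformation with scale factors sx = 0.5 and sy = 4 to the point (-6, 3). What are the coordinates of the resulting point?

Scaling matrix:
[[0.50, 0], [0, 4]]
Result: (-6 × 0.5, 3 × 4) = (-3, 12)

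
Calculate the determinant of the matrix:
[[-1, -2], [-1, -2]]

For a 2×2 matrix [[a, b], [c, d]], det = ad - bc
det = (-1)(-2) - (-2)(-1) = 2 - 2 = 0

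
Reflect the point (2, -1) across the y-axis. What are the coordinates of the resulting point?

Reflection across y-axis: (2, -1) → (-2, -1)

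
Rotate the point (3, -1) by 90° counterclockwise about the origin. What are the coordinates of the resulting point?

Rotation matrix for 90°: [[cos 90°, -sin 90°], [sin 90°, cos 90°]] = [[0, -1], [1, 0]]
[[0, -1], [1, 0]] × [3, -1]ᵀ = [1, 3]ᵀ
Result: (1, 3)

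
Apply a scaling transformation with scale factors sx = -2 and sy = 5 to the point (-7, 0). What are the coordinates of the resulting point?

Scaling matrix:
[[-2, 0], [0, 5]]
Result: (-7 × -2, 0 × 5) = (14, 0)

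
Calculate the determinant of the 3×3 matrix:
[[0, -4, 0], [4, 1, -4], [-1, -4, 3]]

Expansion along first row:
det = 0·det([[1,-4],[-4,3]]) - -4·det([[4,-4],[-1,3]]) + 0·det([[4,1],[-1,-4]])
    = 0·(1·3 - -4·-4) - -4·(4·3 - -4·-1) + 0·(4·-4 - 1·-1)
    = 0·-13 - -4·8 + 0·-15
    = 0 + 32 + 0 = 32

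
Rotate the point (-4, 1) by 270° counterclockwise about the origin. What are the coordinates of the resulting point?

Rotation matrix for 270°: [[cos 270°, -sin 270°], [sin 270°, cos 270°]] = [[0, 1], [-1, 0]]
[[0, 1], [-1, 0]] × [-4, 1]ᵀ = [1, 4]ᵀ
Result: (1, 4)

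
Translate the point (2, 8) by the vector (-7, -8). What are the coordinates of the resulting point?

Translation by (-7, -8) (homogeneous matrix [[1, 0, -7], [0, 1, -8], [0, 0, 1]]):
x' = 2 + -7 = -5
y' = 8 + -8 = 0
Result: (-5, 0)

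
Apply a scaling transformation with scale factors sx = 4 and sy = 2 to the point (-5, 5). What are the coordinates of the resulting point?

Scaling matrix:
[[4, 0], [0, 2]]
Result: (-5 × 4, 5 × 2) = (-20, 10)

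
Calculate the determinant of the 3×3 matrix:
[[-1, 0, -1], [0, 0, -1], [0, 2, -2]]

Expansion along first row:
det = -1·det([[0,-1],[2,-2]]) - 0·det([[0,-1],[0,-2]]) + -1·det([[0,0],[0,2]])
    = -1·(0·-2 - -1·2) - 0·(0·-2 - -1·0) + -1·(0·2 - 0·0)
    = -1·2 - 0·0 + -1·0
    = -2 + 0 + 0 = -2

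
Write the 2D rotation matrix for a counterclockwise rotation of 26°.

Rotation matrix formula: [[cos θ, -sin θ], [sin θ, cos θ]]
For θ = 26°:
cos(26°) = 0.8988
sin(26°) = 0.4384
Result: [[0.8988, -0.4384], [0.4384, 0.8988]]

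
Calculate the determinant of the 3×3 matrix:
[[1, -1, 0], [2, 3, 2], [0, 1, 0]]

Expansion along first row:
det = 1·det([[3,2],[1,0]]) - -1·det([[2,2],[0,0]]) + 0·det([[2,3],[0,1]])
    = 1·(3·0 - 2·1) - -1·(2·0 - 2·0) + 0·(2·1 - 3·0)
    = 1·-2 - -1·0 + 0·2
    = -2 + 0 + 0 = -2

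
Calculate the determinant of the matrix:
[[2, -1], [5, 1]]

For a 2×2 matrix [[a, b], [c, d]], det = ad - bc
det = (2)(1) - (-1)(5) = 2 - -5 = 7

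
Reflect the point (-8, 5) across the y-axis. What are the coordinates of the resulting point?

Reflection across y-axis: (-8, 5) → (8, 5)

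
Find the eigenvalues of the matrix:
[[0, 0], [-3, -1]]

Characteristic equation: det(A - λI) = 0
λ² - (trace)λ + (det) = 0
trace = 0 + -1 = -1, det = (0)(-1) - (0)(-3) = 0
λ² - (-1)λ + (0) = 0
λ = (-1 ± √((-1)² - 4·(0))) / 2 = (-1 ± √1) / 2
Solving: λ = -1, 0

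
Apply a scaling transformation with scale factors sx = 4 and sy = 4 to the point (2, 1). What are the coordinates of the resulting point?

Scaling matrix:
[[4, 0], [0, 4]]
Result: (2 × 4, 1 × 4) = (8, 4)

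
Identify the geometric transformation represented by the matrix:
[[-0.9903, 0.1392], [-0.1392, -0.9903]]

This matrix represents: rotation by 188° counterclockwise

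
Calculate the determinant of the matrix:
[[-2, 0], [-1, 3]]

For a 2×2 matrix [[a, b], [c, d]], det = ad - bc
det = (-2)(3) - (0)(-1) = -6 - 0 = -6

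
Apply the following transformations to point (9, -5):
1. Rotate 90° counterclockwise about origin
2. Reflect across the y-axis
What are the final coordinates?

Step 1: Rotate 90° → (5, 9)
Step 2: Reflect across y-axis → (-5, 9)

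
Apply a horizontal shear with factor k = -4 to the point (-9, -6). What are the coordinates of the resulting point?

Shear matrix for horizontal shear with factor k = -4:
[[1, -4], [0, 1]]
Result: (-9, -6) → (15, -6)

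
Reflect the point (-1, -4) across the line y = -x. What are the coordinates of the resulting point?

Reflection across line y = -x: (-1, -4) → (4, 1)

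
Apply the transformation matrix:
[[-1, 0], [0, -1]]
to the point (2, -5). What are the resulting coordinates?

Matrix multiplication:
[[-1, 0], [0, -1]] × [2, -5]ᵀ
= [(-1)(2) + (0)(-5), (0)(2) + (-1)(-5)]ᵀ
= [-2, 5]ᵀ
Result: (-2, 5)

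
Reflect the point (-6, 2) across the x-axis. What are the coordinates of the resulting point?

Reflection across x-axis: (-6, 2) → (-6, -2)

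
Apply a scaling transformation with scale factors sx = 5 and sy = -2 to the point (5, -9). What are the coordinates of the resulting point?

Scaling matrix:
[[5, 0], [0, -2]]
Result: (5 × 5, -9 × -2) = (25, 18)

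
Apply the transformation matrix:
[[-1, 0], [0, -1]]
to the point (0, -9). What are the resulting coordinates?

Matrix multiplication:
[[-1, 0], [0, -1]] × [0, -9]ᵀ
= [(-1)(0) + (0)(-9), (0)(0) + (-1)(-9)]ᵀ
= [0, 9]ᵀ
Result: (0, 9)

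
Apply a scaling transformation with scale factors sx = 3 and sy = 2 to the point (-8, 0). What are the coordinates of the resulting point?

Scaling matrix:
[[3, 0], [0, 2]]
Result: (-8 × 3, 0 × 2) = (-24, 0)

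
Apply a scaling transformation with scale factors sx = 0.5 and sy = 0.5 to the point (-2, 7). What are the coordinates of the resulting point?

Scaling matrix:
[[0.50, 0], [0, 0.50]]
Result: (-2 × 0.5, 7 × 0.5) = (-1, 3.5)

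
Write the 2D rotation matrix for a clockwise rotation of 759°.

Rotation matrix formula: [[cos θ, -sin θ], [sin θ, cos θ]]
A clockwise rotation by 759° is equivalent to a counterclockwise rotation by -759°.
For θ = -759°:
cos(-759°) = 0.7771
sin(-759°) = -0.6293
Result: [[0.7771, 0.6293], [-0.6293, 0.7771]]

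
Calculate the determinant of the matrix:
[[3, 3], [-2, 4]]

For a 2×2 matrix [[a, b], [c, d]], det = ad - bc
det = (3)(4) - (3)(-2) = 12 - -6 = 18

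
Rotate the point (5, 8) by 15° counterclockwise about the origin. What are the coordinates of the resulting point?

Rotation matrix for 15°: [[cos 15°, -sin 15°], [sin 15°, cos 15°]] ≈ [[0.965926, -0.258819], [0.258819, 0.965926]]
[[0.965926, -0.258819], [0.258819, 0.965926]] × [5, 8]ᵀ ≈ [2.7591, 9.0215]ᵀ
Result: (2.7591, 9.0215)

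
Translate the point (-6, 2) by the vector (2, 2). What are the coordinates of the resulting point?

Translation by (2, 2) (homogeneous matrix [[1, 0, 2], [0, 1, 2], [0, 0, 1]]):
x' = -6 + 2 = -4
y' = 2 + 2 = 4
Result: (-4, 4)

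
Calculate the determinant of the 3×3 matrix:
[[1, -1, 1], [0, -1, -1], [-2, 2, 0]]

Expansion along first row:
det = 1·det([[-1,-1],[2,0]]) - -1·det([[0,-1],[-2,0]]) + 1·det([[0,-1],[-2,2]])
    = 1·(-1·0 - -1·2) - -1·(0·0 - -1·-2) + 1·(0·2 - -1·-2)
    = 1·2 - -1·-2 + 1·-2
    = 2 + -2 + -2 = -2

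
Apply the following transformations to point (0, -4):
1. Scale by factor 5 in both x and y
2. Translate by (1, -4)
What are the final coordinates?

Step 1: Scale (0, -4) by 5 → (0, -20)
Step 2: Translate by (1, -4) → (1, -24)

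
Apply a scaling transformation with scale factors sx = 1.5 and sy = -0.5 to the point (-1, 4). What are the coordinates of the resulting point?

Scaling matrix:
[[1.50, 0], [0, -0.50]]
Result: (-1 × 1.5, 4 × -0.5) = (-1.5, -2)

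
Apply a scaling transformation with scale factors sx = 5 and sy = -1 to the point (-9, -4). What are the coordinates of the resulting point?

Scaling matrix:
[[5, 0], [0, -1]]
Result: (-9 × 5, -4 × -1) = (-45, 4)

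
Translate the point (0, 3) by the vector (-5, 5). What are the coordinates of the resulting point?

Translation by (-5, 5) (homogeneous matrix [[1, 0, -5], [0, 1, 5], [0, 0, 1]]):
x' = 0 + -5 = -5
y' = 3 + 5 = 8
Result: (-5, 8)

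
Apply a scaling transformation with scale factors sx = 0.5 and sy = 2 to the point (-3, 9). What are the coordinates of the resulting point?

Scaling matrix:
[[0.50, 0], [0, 2]]
Result: (-3 × 0.5, 9 × 2) = (-1.5, 18)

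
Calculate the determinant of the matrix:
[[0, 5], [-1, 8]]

For a 2×2 matrix [[a, b], [c, d]], det = ad - bc
det = (0)(8) - (5)(-1) = 0 - -5 = 5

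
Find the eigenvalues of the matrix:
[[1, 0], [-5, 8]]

Characteristic equation: det(A - λI) = 0
λ² - (trace)λ + (det) = 0
trace = 1 + 8 = 9, det = (1)(8) - (0)(-5) = 8
λ² - (9)λ + (8) = 0
λ = (9 ± √((9)² - 4·(8))) / 2 = (9 ± √49) / 2
Solving: λ = 1, 8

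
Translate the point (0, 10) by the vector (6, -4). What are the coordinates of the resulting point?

Translation by (6, -4) (homogeneous matrix [[1, 0, 6], [0, 1, -4], [0, 0, 1]]):
x' = 0 + 6 = 6
y' = 10 + -4 = 6
Result: (6, 6)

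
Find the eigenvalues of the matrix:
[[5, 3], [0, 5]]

Characteristic equation: det(A - λI) = 0
λ² - (trace)λ + (det) = 0
trace = 5 + 5 = 10, det = (5)(5) - (3)(0) = 25
λ² - (10)λ + (25) = 0
λ = (10 ± √((10)² - 4·(25))) / 2 = (10 ± √0) / 2
Solving: λ = 5, 5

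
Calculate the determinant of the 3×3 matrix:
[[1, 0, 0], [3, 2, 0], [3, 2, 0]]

Expansion along first row:
det = 1·det([[2,0],[2,0]]) - 0·det([[3,0],[3,0]]) + 0·det([[3,2],[3,2]])
    = 1·(2·0 - 0·2) - 0·(3·0 - 0·3) + 0·(3·2 - 2·3)
    = 1·0 - 0·0 + 0·0
    = 0 + 0 + 0 = 0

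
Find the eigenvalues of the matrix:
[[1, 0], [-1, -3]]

Characteristic equation: det(A - λI) = 0
λ² - (trace)λ + (det) = 0
trace = 1 + -3 = -2, det = (1)(-3) - (0)(-1) = -3
λ² - (-2)λ + (-3) = 0
λ = (-2 ± √((-2)² - 4·(-3))) / 2 = (-2 ± √16) / 2
Solving: λ = -3, 1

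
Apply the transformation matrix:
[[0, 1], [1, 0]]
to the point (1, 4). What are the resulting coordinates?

Matrix multiplication:
[[0, 1], [1, 0]] × [1, 4]ᵀ
= [(0)(1) + (1)(4), (1)(1) + (0)(4)]ᵀ
= [4, 1]ᵀ
Result: (4, 1)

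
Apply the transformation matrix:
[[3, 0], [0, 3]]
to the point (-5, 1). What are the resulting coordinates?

Matrix multiplication:
[[3, 0], [0, 3]] × [-5, 1]ᵀ
= [(3)(-5) + (0)(1), (0)(-5) + (3)(1)]ᵀ
= [-15, 3]ᵀ
Result: (-15, 3)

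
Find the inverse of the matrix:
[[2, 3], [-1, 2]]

For [[a,b],[c,d]], inverse = (1/det)·[[d,-b],[-c,a]]
det = (2)(2) - (3)(-1) = 4 - -3 = 7
Inverse = (1/7)·[[2, -3], [1, 2]]
= [[2/7, -3/7], [1/7, 2/7]]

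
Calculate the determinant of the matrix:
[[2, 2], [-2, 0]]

For a 2×2 matrix [[a, b], [c, d]], det = ad - bc
det = (2)(0) - (2)(-2) = 0 - -4 = 4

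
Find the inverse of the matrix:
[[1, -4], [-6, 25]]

For [[a,b],[c,d]], inverse = (1/det)·[[d,-b],[-c,a]]
det = (1)(25) - (-4)(-6) = 25 - 24 = 1
Inverse = [[25, 4], [6, 1]]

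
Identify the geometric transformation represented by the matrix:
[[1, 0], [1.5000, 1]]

This matrix represents: vertical shear with factor 1.5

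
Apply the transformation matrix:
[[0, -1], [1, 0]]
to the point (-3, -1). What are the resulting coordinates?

Matrix multiplication:
[[0, -1], [1, 0]] × [-3, -1]ᵀ
= [(0)(-3) + (-1)(-1), (1)(-3) + (0)(-1)]ᵀ
= [1, -3]ᵀ
Result: (1, -3)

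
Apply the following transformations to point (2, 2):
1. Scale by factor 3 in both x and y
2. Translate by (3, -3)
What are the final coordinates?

Step 1: Scale (2, 2) by 3 → (6, 6)
Step 2: Translate by (3, -3) → (9, 3)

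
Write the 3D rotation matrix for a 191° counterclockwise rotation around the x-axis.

Rotation matrix for counterclockwise 191° around x-axis:
cos(191°) = -0.9816, sin(191°) = -0.1908
Result: [[1, 0, 0], [0, -0.9816, 0.1908], [0, -0.1908, -0.9816]]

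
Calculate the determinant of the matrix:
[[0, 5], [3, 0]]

For a 2×2 matrix [[a, b], [c, d]], det = ad - bc
det = (0)(0) - (5)(3) = 0 - 15 = -15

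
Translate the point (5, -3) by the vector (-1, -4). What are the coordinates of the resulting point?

Translation by (-1, -4) (homogeneous matrix [[1, 0, -1], [0, 1, -4], [0, 0, 1]]):
x' = 5 + -1 = 4
y' = -3 + -4 = -7
Result: (4, -7)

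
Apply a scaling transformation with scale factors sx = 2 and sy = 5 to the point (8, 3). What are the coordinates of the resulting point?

Scaling matrix:
[[2, 0], [0, 5]]
Result: (8 × 2, 3 × 5) = (16, 15)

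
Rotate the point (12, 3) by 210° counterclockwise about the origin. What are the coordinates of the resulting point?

Rotation matrix for 210°: [[cos 210°, -sin 210°], [sin 210°, cos 210°]] ≈ [[-0.866025, 0.500000], [-0.500000, -0.866025]]
[[-0.866025, 0.500000], [-0.500000, -0.866025]] × [12, 3]ᵀ ≈ [-8.8923, -8.5981]ᵀ
Result: (-8.8923, -8.5981)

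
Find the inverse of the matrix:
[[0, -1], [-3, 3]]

For [[a,b],[c,d]], inverse = (1/det)·[[d,-b],[-c,a]]
det = (0)(3) - (-1)(-3) = 0 - 3 = -3
Inverse = (1/-3)·[[3, 1], [3, 0]]
= [[-1, -1/3], [-1, 0]]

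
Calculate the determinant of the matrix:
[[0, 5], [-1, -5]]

For a 2×2 matrix [[a, b], [c, d]], det = ad - bc
det = (0)(-5) - (5)(-1) = 0 - -5 = 5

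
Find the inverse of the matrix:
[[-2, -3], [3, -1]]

For [[a,b],[c,d]], inverse = (1/det)·[[d,-b],[-c,a]]
det = (-2)(-1) - (-3)(3) = 2 - -9 = 11
Inverse = (1/11)·[[-1, 3], [-3, -2]]
= [[-1/11, 3/11], [-3/11, -2/11]]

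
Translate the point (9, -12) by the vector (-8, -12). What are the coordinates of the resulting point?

Translation by (-8, -12) (homogeneous matrix [[1, 0, -8], [0, 1, -12], [0, 0, 1]]):
x' = 9 + -8 = 1
y' = -12 + -12 = -24
Result: (1, -24)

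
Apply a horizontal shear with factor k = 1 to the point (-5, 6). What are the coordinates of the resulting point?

Shear matrix for horizontal shear with factor k = 1:
[[1, 1], [0, 1]]
Result: (-5, 6) → (1, 6)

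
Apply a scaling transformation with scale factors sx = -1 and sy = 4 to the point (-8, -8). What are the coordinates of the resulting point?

Scaling matrix:
[[-1, 0], [0, 4]]
Result: (-8 × -1, -8 × 4) = (8, -32)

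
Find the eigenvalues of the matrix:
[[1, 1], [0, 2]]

Characteristic equation: det(A - λI) = 0
λ² - (trace)λ + (det) = 0
trace = 1 + 2 = 3, det = (1)(2) - (1)(0) = 2
λ² - (3)λ + (2) = 0
λ = (3 ± √((3)² - 4·(2))) / 2 = (3 ± √1) / 2
Solving: λ = 1, 2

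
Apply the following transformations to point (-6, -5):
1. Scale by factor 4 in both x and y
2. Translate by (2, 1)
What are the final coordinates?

Step 1: Scale (-6, -5) by 4 → (-24, -20)
Step 2: Translate by (2, 1) → (-22, -19)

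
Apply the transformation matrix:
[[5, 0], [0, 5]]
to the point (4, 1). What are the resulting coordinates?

Matrix multiplication:
[[5, 0], [0, 5]] × [4, 1]ᵀ
= [(5)(4) + (0)(1), (0)(4) + (5)(1)]ᵀ
= [20, 5]ᵀ
Result: (20, 5)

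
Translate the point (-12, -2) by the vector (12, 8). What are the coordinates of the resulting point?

Translation by (12, 8) (homogeneous matrix [[1, 0, 12], [0, 1, 8], [0, 0, 1]]):
x' = -12 + 12 = 0
y' = -2 + 8 = 6
Result: (0, 6)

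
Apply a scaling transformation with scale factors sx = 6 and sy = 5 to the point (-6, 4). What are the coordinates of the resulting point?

Scaling matrix:
[[6, 0], [0, 5]]
Result: (-6 × 6, 4 × 5) = (-36, 20)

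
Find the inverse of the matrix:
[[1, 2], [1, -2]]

For [[a,b],[c,d]], inverse = (1/det)·[[d,-b],[-c,a]]
det = (1)(-2) - (2)(1) = -2 - 2 = -4
Inverse = (1/-4)·[[-2, -2], [-1, 1]]
= [[1/2, 1/2], [1/4, -1/4]]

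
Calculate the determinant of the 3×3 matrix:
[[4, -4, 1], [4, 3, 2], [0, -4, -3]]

Expansion along first row:
det = 4·det([[3,2],[-4,-3]]) - -4·det([[4,2],[0,-3]]) + 1·det([[4,3],[0,-4]])
    = 4·(3·-3 - 2·-4) - -4·(4·-3 - 2·0) + 1·(4·-4 - 3·0)
    = 4·-1 - -4·-12 + 1·-16
    = -4 + -48 + -16 = -68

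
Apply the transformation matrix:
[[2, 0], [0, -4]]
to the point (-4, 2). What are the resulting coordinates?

Matrix multiplication:
[[2, 0], [0, -4]] × [-4, 2]ᵀ
= [(2)(-4) + (0)(2), (0)(-4) + (-4)(2)]ᵀ
= [-8, -8]ᵀ
Result: (-8, -8)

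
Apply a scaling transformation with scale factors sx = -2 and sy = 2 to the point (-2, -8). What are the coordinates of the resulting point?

Scaling matrix:
[[-2, 0], [0, 2]]
Result: (-2 × -2, -8 × 2) = (4, -16)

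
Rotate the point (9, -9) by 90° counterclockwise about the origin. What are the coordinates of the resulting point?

Rotation matrix for 90°: [[cos 90°, -sin 90°], [sin 90°, cos 90°]] = [[0, -1], [1, 0]]
[[0, -1], [1, 0]] × [9, -9]ᵀ = [9, 9]ᵀ
Result: (9, 9)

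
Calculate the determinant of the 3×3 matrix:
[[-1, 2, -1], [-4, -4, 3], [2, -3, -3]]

Expansion along first row:
det = -1·det([[-4,3],[-3,-3]]) - 2·det([[-4,3],[2,-3]]) + -1·det([[-4,-4],[2,-3]])
    = -1·(-4·-3 - 3·-3) - 2·(-4·-3 - 3·2) + -1·(-4·-3 - -4·2)
    = -1·21 - 2·6 + -1·20
    = -21 + -12 + -20 = -53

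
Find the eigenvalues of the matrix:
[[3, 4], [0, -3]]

Characteristic equation: det(A - λI) = 0
λ² - (trace)λ + (det) = 0
trace = 3 + -3 = 0, det = (3)(-3) - (4)(0) = -9
λ² - (0)λ + (-9) = 0
λ = (0 ± √((0)² - 4·(-9))) / 2 = (0 ± √36) / 2
Solving: λ = -3, 3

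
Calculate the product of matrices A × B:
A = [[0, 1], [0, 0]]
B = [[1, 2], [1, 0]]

Matrix multiplication:
C[0][0] = 0×1 + 1×1 = 1
C[0][1] = 0×2 + 1×0 = 0
C[1][0] = 0×1 + 0×1 = 0
C[1][1] = 0×2 + 0×0 = 0
Result: [[1, 0], [0, 0]]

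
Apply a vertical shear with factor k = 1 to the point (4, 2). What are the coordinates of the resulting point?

Shear matrix for vertical shear with factor k = 1:
[[1, 0], [1, 1]]
Result: (4, 2) → (4, 6)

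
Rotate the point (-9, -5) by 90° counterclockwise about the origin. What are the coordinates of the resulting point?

Rotation matrix for 90°: [[cos 90°, -sin 90°], [sin 90°, cos 90°]] = [[0, -1], [1, 0]]
[[0, -1], [1, 0]] × [-9, -5]ᵀ = [5, -9]ᵀ
Result: (5, -9)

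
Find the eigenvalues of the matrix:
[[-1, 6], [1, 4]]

Characteristic equation: det(A - λI) = 0
λ² - (trace)λ + (det) = 0
trace = -1 + 4 = 3, det = (-1)(4) - (6)(1) = -10
λ² - (3)λ + (-10) = 0
λ = (3 ± √((3)² - 4·(-10))) / 2 = (3 ± √49) / 2
Solving: λ = -2, 5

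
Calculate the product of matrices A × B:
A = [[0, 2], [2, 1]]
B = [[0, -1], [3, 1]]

Matrix multiplication:
C[0][0] = 0×0 + 2×3 = 6
C[0][1] = 0×-1 + 2×1 = 2
C[1][0] = 2×0 + 1×3 = 3
C[1][1] = 2×-1 + 1×1 = -1
Result: [[6, 2], [3, -1]]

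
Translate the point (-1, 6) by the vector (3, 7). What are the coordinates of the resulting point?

Translation by (3, 7) (homogeneous matrix [[1, 0, 3], [0, 1, 7], [0, 0, 1]]):
x' = -1 + 3 = 2
y' = 6 + 7 = 13
Result: (2, 13)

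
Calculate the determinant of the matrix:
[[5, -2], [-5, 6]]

For a 2×2 matrix [[a, b], [c, d]], det = ad - bc
det = (5)(6) - (-2)(-5) = 30 - 10 = 20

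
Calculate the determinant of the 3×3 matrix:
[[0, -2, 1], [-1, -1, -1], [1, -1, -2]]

Expansion along first row:
det = 0·det([[-1,-1],[-1,-2]]) - -2·det([[-1,-1],[1,-2]]) + 1·det([[-1,-1],[1,-1]])
    = 0·(-1·-2 - -1·-1) - -2·(-1·-2 - -1·1) + 1·(-1·-1 - -1·1)
    = 0·1 - -2·3 + 1·2
    = 0 + 6 + 2 = 8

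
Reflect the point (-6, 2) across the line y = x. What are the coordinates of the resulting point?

Reflection across line y = x: (-6, 2) → (2, -6)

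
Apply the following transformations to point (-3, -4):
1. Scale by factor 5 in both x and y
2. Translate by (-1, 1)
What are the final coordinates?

Step 1: Scale (-3, -4) by 5 → (-15, -20)
Step 2: Translate by (-1, 1) → (-16, -19)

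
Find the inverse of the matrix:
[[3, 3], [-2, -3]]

For [[a,b],[c,d]], inverse = (1/det)·[[d,-b],[-c,a]]
det = (3)(-3) - (3)(-2) = -9 - -6 = -3
Inverse = (1/-3)·[[-3, -3], [2, 3]]
= [[1, 1], [-2/3, -1]]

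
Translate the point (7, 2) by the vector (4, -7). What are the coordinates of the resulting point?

Translation by (4, -7) (homogeneous matrix [[1, 0, 4], [0, 1, -7], [0, 0, 1]]):
x' = 7 + 4 = 11
y' = 2 + -7 = -5
Result: (11, -5)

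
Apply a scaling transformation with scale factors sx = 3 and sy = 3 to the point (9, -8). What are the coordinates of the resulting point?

Scaling matrix:
[[3, 0], [0, 3]]
Result: (9 × 3, -8 × 3) = (27, -24)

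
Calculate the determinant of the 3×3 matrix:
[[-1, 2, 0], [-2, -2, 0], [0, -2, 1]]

Expansion along first row:
det = -1·det([[-2,0],[-2,1]]) - 2·det([[-2,0],[0,1]]) + 0·det([[-2,-2],[0,-2]])
    = -1·(-2·1 - 0·-2) - 2·(-2·1 - 0·0) + 0·(-2·-2 - -2·0)
    = -1·-2 - 2·-2 + 0·4
    = 2 + 4 + 0 = 6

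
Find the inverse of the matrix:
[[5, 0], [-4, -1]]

For [[a,b],[c,d]], inverse = (1/det)·[[d,-b],[-c,a]]
det = (5)(-1) - (0)(-4) = -5 - 0 = -5
Inverse = (1/-5)·[[-1, 0], [4, 5]]
= [[1/5, 0], [-4/5, -1]]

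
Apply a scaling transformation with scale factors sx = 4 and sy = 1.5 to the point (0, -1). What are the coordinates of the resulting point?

Scaling matrix:
[[4, 0], [0, 1.50]]
Result: (0 × 4, -1 × 1.5) = (0, -1.5)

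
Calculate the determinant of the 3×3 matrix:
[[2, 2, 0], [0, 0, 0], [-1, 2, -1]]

Expansion along first row:
det = 2·det([[0,0],[2,-1]]) - 2·det([[0,0],[-1,-1]]) + 0·det([[0,0],[-1,2]])
    = 2·(0·-1 - 0·2) - 2·(0·-1 - 0·-1) + 0·(0·2 - 0·-1)
    = 2·0 - 2·0 + 0·0
    = 0 + 0 + 0 = 0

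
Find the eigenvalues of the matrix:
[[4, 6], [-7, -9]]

Characteristic equation: det(A - λI) = 0
λ² - (trace)λ + (det) = 0
trace = 4 + -9 = -5, det = (4)(-9) - (6)(-7) = 6
λ² - (-5)λ + (6) = 0
λ = (-5 ± √((-5)² - 4·(6))) / 2 = (-5 ± √1) / 2
Solving: λ = -3, -2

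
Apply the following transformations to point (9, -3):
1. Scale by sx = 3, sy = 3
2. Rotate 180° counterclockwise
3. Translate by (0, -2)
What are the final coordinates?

Step 1: Scale → (27, -9)
Step 2: Rotate 180° → (-27, 9)
Step 3: Translate → (-27, 7)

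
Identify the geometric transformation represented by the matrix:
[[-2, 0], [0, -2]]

This matrix represents: uniform scaling by factor -2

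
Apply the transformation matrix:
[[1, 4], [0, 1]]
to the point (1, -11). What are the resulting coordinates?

Matrix multiplication:
[[1, 4], [0, 1]] × [1, -11]ᵀ
= [(1)(1) + (4)(-11), (0)(1) + (1)(-11)]ᵀ
= [-43, -11]ᵀ
Result: (-43, -11)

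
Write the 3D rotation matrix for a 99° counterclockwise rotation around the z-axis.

Rotation matrix for counterclockwise 99° around z-axis:
cos(99°) = -0.1564, sin(99°) = 0.9877
Result: [[-0.1564, -0.9877, 0], [0.9877, -0.1564, 0], [0, 0, 1]]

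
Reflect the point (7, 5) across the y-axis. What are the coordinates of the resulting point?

Reflection across y-axis: (7, 5) → (-7, 5)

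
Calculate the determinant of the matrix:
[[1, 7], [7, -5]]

For a 2×2 matrix [[a, b], [c, d]], det = ad - bc
det = (1)(-5) - (7)(7) = -5 - 49 = -54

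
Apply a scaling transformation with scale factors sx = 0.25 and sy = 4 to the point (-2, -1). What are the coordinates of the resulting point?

Scaling matrix:
[[0.25, 0], [0, 4]]
Result: (-2 × 0.25, -1 × 4) = (-0.5, -4)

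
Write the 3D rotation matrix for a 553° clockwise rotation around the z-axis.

Rotation matrix for clockwise 553° around z-axis:
A clockwise rotation by 553° is a counterclockwise rotation by -553°.
cos(-553°) = -0.9744, sin(-553°) = 0.2250
Result: [[-0.9744, -0.2250, 0], [0.2250, -0.9744, 0], [0, 0, 1]]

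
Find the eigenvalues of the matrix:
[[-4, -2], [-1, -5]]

Characteristic equation: det(A - λI) = 0
λ² - (trace)λ + (det) = 0
trace = -4 + -5 = -9, det = (-4)(-5) - (-2)(-1) = 18
λ² - (-9)λ + (18) = 0
λ = (-9 ± √((-9)² - 4·(18))) / 2 = (-9 ± √9) / 2
Solving: λ = -6, -3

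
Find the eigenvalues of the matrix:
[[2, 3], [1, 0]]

Characteristic equation: det(A - λI) = 0
λ² - (trace)λ + (det) = 0
trace = 2 + 0 = 2, det = (2)(0) - (3)(1) = -3
λ² - (2)λ + (-3) = 0
λ = (2 ± √((2)² - 4·(-3))) / 2 = (2 ± √16) / 2
Solving: λ = -1, 3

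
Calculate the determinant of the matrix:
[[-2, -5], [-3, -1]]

For a 2×2 matrix [[a, b], [c, d]], det = ad - bc
det = (-2)(-1) - (-5)(-3) = 2 - 15 = -13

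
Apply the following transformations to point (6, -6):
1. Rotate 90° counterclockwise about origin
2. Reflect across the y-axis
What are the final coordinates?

Step 1: Rotate 90° → (6, 6)
Step 2: Reflect across y-axis → (-6, 6)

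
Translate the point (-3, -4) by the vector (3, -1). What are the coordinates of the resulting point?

Translation by (3, -1) (homogeneous matrix [[1, 0, 3], [0, 1, -1], [0, 0, 1]]):
x' = -3 + 3 = 0
y' = -4 + -1 = -5
Result: (0, -5)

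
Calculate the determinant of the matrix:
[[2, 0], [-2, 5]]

For a 2×2 matrix [[a, b], [c, d]], det = ad - bc
det = (2)(5) - (0)(-2) = 10 - 0 = 10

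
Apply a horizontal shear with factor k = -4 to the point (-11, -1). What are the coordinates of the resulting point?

Shear matrix for horizontal shear with factor k = -4:
[[1, -4], [0, 1]]
Result: (-11, -1) → (-7, -1)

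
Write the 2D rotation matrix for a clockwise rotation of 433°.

Rotation matrix formula: [[cos θ, -sin θ], [sin θ, cos θ]]
A clockwise rotation by 433° is equivalent to a counterclockwise rotation by -433°.
For θ = -433°:
cos(-433°) = 0.2924
sin(-433°) = -0.9563
Result: [[0.2924, 0.9563], [-0.9563, 0.2924]]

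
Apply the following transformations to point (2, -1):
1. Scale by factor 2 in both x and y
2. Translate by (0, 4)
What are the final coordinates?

Step 1: Scale (2, -1) by 2 → (4, -2)
Step 2: Translate by (0, 4) → (4, 2)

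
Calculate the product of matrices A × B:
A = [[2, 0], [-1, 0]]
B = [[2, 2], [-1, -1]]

Matrix multiplication:
C[0][0] = 2×2 + 0×-1 = 4
C[0][1] = 2×2 + 0×-1 = 4
C[1][0] = -1×2 + 0×-1 = -2
C[1][1] = -1×2 + 0×-1 = -2
Result: [[4, 4], [-2, -2]]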